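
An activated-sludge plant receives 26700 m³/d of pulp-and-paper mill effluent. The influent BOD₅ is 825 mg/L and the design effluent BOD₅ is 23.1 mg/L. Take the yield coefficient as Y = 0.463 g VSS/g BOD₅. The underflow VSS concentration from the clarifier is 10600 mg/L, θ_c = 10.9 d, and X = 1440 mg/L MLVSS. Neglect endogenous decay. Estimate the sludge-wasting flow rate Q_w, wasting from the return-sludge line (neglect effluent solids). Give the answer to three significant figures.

With k_d = 0 the design equation reduces to V = Y Q (S₀−S) θ_c / X = 0.463 × 26700 × (825 − 23.1) × 10.9 / 1440 = 75037 m³.
Q_w = (V·X)/(θ_c X_r) = 75037 × 1440 / (10.9 × 10600) = 935.2 m³/d.

Q_w ≈ 935 m³/d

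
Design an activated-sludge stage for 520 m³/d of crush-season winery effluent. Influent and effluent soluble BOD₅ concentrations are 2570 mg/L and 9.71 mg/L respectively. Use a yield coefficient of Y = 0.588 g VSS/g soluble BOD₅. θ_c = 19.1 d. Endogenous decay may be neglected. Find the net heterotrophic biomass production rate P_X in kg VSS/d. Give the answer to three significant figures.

P_X ≈ 783 kg VSS/d

No decay correction is needed, so Y_obs = Y = 0.588.
ΔS = 2570 − 9.71 = 2560 mg/L, so the substrate removal rate is 520 × 2560/1000 = 1331 kg soluble BOD₅/d.
So the net sludge growth is P_X = 0.5880 × 1331 = 782.8 kg VSS/d.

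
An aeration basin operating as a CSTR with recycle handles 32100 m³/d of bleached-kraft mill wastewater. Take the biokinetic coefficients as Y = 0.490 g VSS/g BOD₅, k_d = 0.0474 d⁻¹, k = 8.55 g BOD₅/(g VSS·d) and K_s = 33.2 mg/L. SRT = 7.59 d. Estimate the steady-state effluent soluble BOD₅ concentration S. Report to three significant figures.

S ≈ 1.48 mg/L

Effluent substrate depends only on kinetics and SRT: S = K_s(1 + k_d θ_c) / [θ_c(Yk − k_d) − 1] = 33.2 × (1 + 0.0474 × 7.59) / [7.59 × (0.490 × 8.55 − 0.0474) − 1] = 45.14 / 30.44 = 1.483 mg/L.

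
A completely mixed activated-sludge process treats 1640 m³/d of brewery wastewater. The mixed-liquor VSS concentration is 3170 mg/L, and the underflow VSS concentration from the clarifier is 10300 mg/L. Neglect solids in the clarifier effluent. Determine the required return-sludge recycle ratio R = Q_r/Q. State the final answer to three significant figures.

R ≈ 0.445

Mass balance around the secondary clarifier (neglecting effluent solids): R = X / (X_r − X) = 3170 / (10300 − 3170) = 0.4446.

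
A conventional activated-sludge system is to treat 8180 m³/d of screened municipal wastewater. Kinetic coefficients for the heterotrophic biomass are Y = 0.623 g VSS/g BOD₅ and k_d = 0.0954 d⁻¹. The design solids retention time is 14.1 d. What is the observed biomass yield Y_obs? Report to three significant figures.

Y_obs ≈ 0.266 g VSS/g BOD₅

Correct the yield for decay: Y_obs = Y/(1 + k_d θ_c) = 0.623 / (1 + 0.0954 × 14.1) = 0.623 / 2.345 = 0.2657.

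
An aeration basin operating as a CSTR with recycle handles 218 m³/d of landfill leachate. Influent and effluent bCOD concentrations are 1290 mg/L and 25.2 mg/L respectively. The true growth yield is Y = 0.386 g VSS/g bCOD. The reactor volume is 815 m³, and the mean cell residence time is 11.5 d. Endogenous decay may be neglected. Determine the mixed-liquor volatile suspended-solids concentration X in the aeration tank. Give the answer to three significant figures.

X = Y·Q·ΔS·θ_c / V = 0.386 × 218 × (1290 − 25.2) × 11.5 / 815 = 1502 mg/L.

X ≈ 1500 mg/L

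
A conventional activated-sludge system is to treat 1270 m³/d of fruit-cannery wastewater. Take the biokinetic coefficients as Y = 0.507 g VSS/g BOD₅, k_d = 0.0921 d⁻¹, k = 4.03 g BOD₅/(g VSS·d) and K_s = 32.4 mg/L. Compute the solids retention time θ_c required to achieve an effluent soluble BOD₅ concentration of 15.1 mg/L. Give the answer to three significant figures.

Specific growth rate at S = 15.1 mg/L: μ = YkS/(K_s+S) = 0.507·4.03·15.1/(32.4+15.1) = 0.6495 d⁻¹.
Then 1/θ_c = μ − k_d = 0.6495 − 0.0921 = 0.5574 d⁻¹, giving θ_c = 1.794 d.

θ_c ≈ 1.79 d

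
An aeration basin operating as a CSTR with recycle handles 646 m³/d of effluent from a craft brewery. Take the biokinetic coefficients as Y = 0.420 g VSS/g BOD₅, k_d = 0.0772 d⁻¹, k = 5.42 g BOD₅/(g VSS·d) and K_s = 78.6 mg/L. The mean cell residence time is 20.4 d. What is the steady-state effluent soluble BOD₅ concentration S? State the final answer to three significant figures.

S ≈ 4.61 mg/L

For a completely mixed reactor with recycle the Lawrence–McCarty relation gives S = K_s·(1 + k_d·θ_c) / [θ_c·(Y·k − k_d) − 1] = 78.6 × (1 + 0.0772 × 20.4) / [20.4 × (0.420 × 5.42 − 0.0772) − 1] = 202.4 / 43.86 = 4.614 mg/L.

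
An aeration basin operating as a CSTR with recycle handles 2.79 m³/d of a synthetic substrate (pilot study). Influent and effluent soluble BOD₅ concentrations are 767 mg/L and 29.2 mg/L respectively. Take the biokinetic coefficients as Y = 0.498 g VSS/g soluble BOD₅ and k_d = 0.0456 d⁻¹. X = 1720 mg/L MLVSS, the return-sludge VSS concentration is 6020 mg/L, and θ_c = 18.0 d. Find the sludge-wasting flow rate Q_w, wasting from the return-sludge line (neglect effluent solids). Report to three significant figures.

Q_w ≈ 0.0935 m³/d

Steady-state biomass mass balance: V·X·(1 + k_d·θ_c) = Y·Q·(S₀ − S)·θ_c, so V = 0.498 × 2.79 × (767 − 29.2) × 18.0 / [1720 × (1 + 0.0456 × 18.0)] = 1.85×10^4 / 3132 = 5.892 m³.
Q_w = (V·X)/(θ_c X_r) = 5.892 × 1720 / (18.0 × 6020) = 0.09352 m³/d.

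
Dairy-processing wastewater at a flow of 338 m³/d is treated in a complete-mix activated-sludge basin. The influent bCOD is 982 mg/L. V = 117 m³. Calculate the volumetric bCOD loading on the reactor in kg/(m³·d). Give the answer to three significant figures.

L_v ≈ 2.84 kg bCOD/(m³·d)

Applied bCOD load per unit volume = Q·S₀/V = (338 × 982/1000)/117.0 = 2.837 kg bCOD·m⁻³·d⁻¹.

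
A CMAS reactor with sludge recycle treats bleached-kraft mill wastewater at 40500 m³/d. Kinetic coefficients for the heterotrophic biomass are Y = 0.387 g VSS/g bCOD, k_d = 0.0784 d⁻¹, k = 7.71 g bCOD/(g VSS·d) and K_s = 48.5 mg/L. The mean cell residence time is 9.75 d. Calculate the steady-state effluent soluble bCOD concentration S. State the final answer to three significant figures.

S ≈ 3.13 mg/L

Effluent substrate depends only on kinetics and SRT: S = K_s(1 + k_d θ_c) / [θ_c(Yk − k_d) − 1] = 48.5 × (1 + 0.0784 × 9.75) / [9.75 × (0.387 × 7.71 − 0.0784) − 1] = 85.57 / 27.33 = 3.131 mg/L.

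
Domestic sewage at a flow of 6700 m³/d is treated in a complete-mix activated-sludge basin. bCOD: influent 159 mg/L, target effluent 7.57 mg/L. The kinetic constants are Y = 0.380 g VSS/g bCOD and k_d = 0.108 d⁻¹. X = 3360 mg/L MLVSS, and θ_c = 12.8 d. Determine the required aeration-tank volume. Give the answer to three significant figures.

From the SRT design equation V = Y Q (S₀−S) θ_c / [X (1 + k_d θ_c)] = 0.380 × 6700 × (159 − 7.57) × 12.8 / [3360 × (1 + 0.108 × 12.8)] = 4.93×10^6 / 8005 = 616.5 m³.

V ≈ 616 m³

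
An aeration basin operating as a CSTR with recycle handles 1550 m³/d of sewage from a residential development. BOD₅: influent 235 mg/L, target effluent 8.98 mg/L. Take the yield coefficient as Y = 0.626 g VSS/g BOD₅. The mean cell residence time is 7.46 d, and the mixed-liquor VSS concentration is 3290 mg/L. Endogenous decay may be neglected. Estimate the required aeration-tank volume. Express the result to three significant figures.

V ≈ 497 m³

V·X = Y·Q·ΔS·θ_c gives V = 0.626 × 1550 × (235 − 8.98) × 7.46 / 3290 = 497.3 m³.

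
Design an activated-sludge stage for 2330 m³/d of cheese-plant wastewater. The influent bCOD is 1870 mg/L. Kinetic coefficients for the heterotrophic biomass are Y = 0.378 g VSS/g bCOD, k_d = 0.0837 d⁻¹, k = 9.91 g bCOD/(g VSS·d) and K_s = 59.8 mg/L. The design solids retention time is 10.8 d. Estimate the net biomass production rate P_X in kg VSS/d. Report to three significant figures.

From the Monod/SRT balance for a CMAS, S = K_s·(1+k_d θ_c)/[θ_c·(Y k − k_d) − 1] = 59.8 × (1 + 0.0837 × 10.8) / [10.8 × (0.378 × 9.91 − 0.0837) − 1] = 113.9 / 38.55 = 2.953 mg/L.
Observed yield with endogenous decay: Y_obs = Y / (1 + k_d·θ_c) = 0.378 / (1 + 0.0837 × 10.8) = 0.378 / 1.904 = 0.1985 g VSS/g bCOD.
Substrate removed = Q·(S₀ − S) = 2330 m³/d × (1870 − 2.95) g/m³ = 4.35×10^6 g/d = 4350 kg/d.
P_X = Y_obs · Q(S₀ − S) = 0.1985 × 4350 = 863.7 kg VSS/d.

P_X ≈ 864 kg VSS/d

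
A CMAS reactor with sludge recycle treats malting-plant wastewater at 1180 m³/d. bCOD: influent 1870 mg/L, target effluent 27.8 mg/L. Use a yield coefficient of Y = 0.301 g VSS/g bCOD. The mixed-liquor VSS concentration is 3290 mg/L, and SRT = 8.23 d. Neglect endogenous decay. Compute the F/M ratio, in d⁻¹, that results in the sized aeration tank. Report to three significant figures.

V·X = Y·Q·ΔS·θ_c gives V = 0.301 × 1180 × (1870 − 27.8) × 8.23 / 3290 = 1637 m³.
F/M = applied load / biomass = Q·S₀/(V·X) = 1180 × 1870 / (1637 × 3290) = 0.4098 d⁻¹.

F/M ≈ 0.410 d⁻¹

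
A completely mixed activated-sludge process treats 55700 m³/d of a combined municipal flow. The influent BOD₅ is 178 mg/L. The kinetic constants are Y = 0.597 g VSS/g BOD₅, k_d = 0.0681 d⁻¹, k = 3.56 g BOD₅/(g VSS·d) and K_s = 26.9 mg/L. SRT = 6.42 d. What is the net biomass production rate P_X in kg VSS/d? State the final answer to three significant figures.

For a completely mixed reactor with recycle the Lawrence–McCarty relation gives S = K_s·(1 + k_d·θ_c) / [θ_c·(Y·k − k_d) − 1] = 26.9 × (1 + 0.0681 × 6.42) / [6.42 × (0.597 × 3.56 − 0.0681) − 1] = 38.66 / 12.21 = 3.167 mg/L.
Y_obs = Y / (1 + k_d θ_c) = 0.597 / (1 + 0.0681 × 6.42) = 0.597 / 1.437 = 0.4154.
ΔS = 178 − 3.17 = 174.8 mg/L, so the substrate removal rate is 55700 × 174.8/1000 = 9738 kg BOD₅/d.
Net biomass production P_X = Y_obs × Q·(S₀ − S) = 0.4154 × 9738 = 4045 kg VSS/d.

P_X ≈ 4050 kg VSS/d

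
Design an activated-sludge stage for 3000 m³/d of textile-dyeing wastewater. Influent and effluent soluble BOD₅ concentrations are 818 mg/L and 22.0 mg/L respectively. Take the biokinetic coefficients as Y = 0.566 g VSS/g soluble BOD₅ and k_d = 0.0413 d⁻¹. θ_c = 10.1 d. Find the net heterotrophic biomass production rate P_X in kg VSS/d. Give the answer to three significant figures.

Correct the yield for decay: Y_obs = Y/(1 + k_d θ_c) = 0.566 / (1 + 0.0413 × 10.1) = 0.566 / 1.417 = 0.3994.
Q·(S₀ − S) = 3000 × (818 − 22.0) × 10⁻³ = 2388 kg/d removed.
So the net sludge growth is P_X = 0.3994 × 2388 = 953.8 kg VSS/d.

P_X ≈ 954 kg VSS/d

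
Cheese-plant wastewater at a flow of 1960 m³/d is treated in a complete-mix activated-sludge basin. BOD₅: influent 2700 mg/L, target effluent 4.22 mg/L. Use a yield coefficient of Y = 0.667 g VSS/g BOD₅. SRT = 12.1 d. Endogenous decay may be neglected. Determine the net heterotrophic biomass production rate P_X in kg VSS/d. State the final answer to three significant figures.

No decay correction is needed, so Y_obs = Y = 0.667.
Mass of BOD₅ removed per day: Q(S₀ − S) = 1960 × 2696 g/m³ = 5284 kg/d.
P_X = Y_obs · Q(S₀ − S) = 0.6670 × 5284 = 3524 kg VSS/d.

P_X ≈ 3520 kg VSS/d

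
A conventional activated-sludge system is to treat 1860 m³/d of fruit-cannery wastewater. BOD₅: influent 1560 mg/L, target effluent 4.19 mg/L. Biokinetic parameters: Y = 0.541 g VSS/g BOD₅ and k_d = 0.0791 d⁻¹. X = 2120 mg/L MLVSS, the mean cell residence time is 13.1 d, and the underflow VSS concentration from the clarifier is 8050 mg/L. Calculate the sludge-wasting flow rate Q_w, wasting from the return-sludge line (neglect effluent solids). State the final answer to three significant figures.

Q_w ≈ 95.5 m³/d

Rearranging the biomass balance for a CMAS with decay, V = Y·Q·ΔS·θ_c / [X·(1+k_d θ_c)] = 0.541 × 1860 × (1560 − 4.19) × 13.1 / [2120 × (1 + 0.0791 × 13.1)] = 2.05×10^7 / 4317 = 4751 m³.
θ_c = V·X/(Q_w·X_r) when wasting from the recycle, so Q_w = V·X/(θ_c·X_r) = 4751 × 2120 / (13.1 × 8050) = 95.51 m³/d.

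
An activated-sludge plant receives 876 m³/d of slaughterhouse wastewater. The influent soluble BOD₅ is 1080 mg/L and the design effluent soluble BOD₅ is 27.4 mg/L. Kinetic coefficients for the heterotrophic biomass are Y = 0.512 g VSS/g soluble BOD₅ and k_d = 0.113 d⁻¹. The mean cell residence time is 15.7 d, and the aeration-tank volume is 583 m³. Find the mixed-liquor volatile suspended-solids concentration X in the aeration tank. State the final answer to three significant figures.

From V·X·(1 + k_d·θ_c) = Y·Q·(S₀ − S)·θ_c: X = 0.512 × 876 × (1080 − 27.4) × 15.7 / [583 × (1 + 0.113 × 15.7)] = 4583 mg/L.

X ≈ 4580 mg/L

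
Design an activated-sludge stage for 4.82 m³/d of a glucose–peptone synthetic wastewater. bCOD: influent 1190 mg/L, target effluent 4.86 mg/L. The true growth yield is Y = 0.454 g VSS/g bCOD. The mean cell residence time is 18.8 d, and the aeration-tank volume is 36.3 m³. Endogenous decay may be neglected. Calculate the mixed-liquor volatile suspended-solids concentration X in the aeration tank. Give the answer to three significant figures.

From V·X = Y·Q·(S₀ − S)·θ_c (decay neglected): X = 0.454 × 4.82 × (1190 − 4.86) × 18.8 / 36.3 = 1343 mg/L.

X ≈ 1340 mg/L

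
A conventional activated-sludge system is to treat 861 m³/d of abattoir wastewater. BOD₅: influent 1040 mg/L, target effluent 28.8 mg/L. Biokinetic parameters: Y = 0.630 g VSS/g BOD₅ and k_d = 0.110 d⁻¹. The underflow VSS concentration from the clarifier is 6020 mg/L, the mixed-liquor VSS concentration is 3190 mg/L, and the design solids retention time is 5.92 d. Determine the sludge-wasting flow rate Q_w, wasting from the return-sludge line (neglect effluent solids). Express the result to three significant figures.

From the SRT design equation V = Y Q (S₀−S) θ_c / [X (1 + k_d θ_c)] = 0.630 × 861 × (1040 − 28.8) × 5.92 / [3190 × (1 + 0.110 × 5.92)] = 3.25×10^6 / 5267 = 616.5 m³.
Q_w = (V·X)/(θ_c X_r) = 616.5 × 3190 / (5.92 × 6020) = 55.18 m³/d.

Q_w ≈ 55.2 m³/d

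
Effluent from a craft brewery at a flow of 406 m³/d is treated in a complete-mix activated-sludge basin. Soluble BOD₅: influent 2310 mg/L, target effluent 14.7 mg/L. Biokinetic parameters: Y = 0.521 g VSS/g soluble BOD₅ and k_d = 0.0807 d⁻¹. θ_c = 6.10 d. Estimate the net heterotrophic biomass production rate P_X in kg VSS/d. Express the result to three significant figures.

P_X ≈ 325 kg VSS/d

Correct the yield for decay: Y_obs = Y/(1 + k_d θ_c) = 0.521 / (1 + 0.0807 × 6.10) = 0.521 / 1.492 = 0.3491.
Q·(S₀ − S) = 406 × (2310 − 14.7) × 10⁻³ = 931.9 kg/d removed.
P_X = Y_obs · Q(S₀ − S) = 0.3491 × 931.9 = 325.4 kg VSS/d.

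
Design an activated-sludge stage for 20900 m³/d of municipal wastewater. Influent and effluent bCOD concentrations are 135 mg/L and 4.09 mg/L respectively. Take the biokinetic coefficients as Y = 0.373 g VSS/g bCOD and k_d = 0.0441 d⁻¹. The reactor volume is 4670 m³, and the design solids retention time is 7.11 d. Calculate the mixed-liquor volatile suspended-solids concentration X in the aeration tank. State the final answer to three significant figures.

X = Y·Q·ΔS·θ_c / [V·(1 + k_d θ_c)] = 0.373 × 20900 × (135 − 4.09) × 7.11 / [4670 × (1 + 0.0441 × 7.11)] = 1183 mg/L.

X ≈ 1180 mg/L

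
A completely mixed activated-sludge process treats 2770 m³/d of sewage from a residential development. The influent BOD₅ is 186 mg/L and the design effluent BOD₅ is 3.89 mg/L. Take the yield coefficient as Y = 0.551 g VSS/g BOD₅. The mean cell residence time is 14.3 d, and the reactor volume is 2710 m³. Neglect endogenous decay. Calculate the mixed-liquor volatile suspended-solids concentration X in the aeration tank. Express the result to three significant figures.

X ≈ 1470 mg/L

Without decay, X = Y Q (S₀−S) θ_c / V = 0.551 × 2770 × (186 − 3.89) × 14.3 / 2710 = 1467 mg/L.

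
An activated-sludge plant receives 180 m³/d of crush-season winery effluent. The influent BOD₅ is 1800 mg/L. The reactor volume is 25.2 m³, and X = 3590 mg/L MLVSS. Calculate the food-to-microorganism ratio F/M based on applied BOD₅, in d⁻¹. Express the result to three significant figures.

F/M ≈ 3.58 d⁻¹

F/M = applied load / biomass = Q·S₀/(V·X) = 180 × 1800 / (25.20 × 3590) = 3.581 d⁻¹.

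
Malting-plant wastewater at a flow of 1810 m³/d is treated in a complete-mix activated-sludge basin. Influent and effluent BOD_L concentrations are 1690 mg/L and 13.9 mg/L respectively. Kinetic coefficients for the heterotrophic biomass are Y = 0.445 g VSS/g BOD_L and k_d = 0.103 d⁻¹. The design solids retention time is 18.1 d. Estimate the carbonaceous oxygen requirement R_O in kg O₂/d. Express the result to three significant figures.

R_O ≈ 2360 kg O₂/d

Y_obs = Y / (1 + k_d θ_c) = 0.445 / (1 + 0.103 × 18.1) = 0.445 / 2.864 = 0.1554.
ΔS = 1690 − 13.9 = 1676 mg/L, so the substrate removal rate is 1810 × 1676/1000 = 3034 kg BOD_L/d.
Biomass synthesised: P_X = Y_obs × 3034 = 471.3 kg VSS/d.
R_O = Q·ΔS − 1.42 P_X = 3034 − 669.3 = 2364 kg O₂/d.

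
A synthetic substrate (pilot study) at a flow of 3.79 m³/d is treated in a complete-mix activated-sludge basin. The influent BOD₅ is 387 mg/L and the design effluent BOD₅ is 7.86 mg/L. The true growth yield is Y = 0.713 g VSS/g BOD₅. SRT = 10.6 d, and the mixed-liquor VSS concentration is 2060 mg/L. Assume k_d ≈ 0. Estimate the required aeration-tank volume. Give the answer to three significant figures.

Biomass mass balance (decay neglected): V·X = Y·Q·(S₀ − S)·θ_c, so V = 0.713 × 3.79 × (387 − 7.86) × 10.6 / 2060 = 5.272 m³.

V ≈ 5.27 m³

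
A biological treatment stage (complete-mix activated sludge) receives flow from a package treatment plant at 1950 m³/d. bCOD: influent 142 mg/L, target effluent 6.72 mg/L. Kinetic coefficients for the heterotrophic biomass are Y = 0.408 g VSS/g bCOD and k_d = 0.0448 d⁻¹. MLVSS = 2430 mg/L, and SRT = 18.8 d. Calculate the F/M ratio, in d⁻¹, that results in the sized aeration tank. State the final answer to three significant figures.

Rearranging the biomass balance for a CMAS with decay, V = Y·Q·ΔS·θ_c / [X·(1+k_d θ_c)] = 0.408 × 1950 × (142 − 6.72) × 18.8 / [2430 × (1 + 0.0448 × 18.8)] = 2.02×10^6 / 4477 = 452.0 m³.
Food-to-microorganism ratio F/M = Q S₀ / (V X) = 1950 × 142 / (452.0 × 2430) = 0.2521 d⁻¹.

F/M ≈ 0.252 d⁻¹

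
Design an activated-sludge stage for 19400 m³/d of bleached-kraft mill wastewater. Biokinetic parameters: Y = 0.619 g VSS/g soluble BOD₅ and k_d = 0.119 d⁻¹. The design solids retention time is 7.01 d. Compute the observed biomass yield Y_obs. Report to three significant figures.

Y_obs ≈ 0.337 g VSS/g soluble BOD₅

Observed yield with endogenous decay: Y_obs = Y / (1 + k_d·θ_c) = 0.619 / (1 + 0.119 × 7.01) = 0.619 / 1.834 = 0.3375 g VSS/g soluble BOD₅.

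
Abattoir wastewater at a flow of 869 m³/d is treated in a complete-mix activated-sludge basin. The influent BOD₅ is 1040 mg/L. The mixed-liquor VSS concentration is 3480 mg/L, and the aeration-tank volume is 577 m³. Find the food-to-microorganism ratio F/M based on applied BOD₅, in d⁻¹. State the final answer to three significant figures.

Food-to-microorganism ratio F/M = Q S₀ / (V X) = 869 × 1040 / (577.0 × 3480) = 0.4501 d⁻¹.

F/M ≈ 0.450 d⁻¹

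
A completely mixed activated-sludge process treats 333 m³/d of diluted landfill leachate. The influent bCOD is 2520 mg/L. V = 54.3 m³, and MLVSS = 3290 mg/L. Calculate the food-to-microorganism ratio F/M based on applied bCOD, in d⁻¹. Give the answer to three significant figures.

Food-to-microorganism ratio F/M = Q S₀ / (V X) = 333 × 2520 / (54.30 × 3290) = 4.697 d⁻¹.

F/M ≈ 4.70 d⁻¹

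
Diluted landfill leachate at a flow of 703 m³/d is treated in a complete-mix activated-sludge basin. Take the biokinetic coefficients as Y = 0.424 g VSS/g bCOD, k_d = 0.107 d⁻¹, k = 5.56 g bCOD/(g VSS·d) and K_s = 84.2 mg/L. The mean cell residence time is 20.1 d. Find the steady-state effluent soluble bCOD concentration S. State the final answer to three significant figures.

S ≈ 6.00 mg/L

From the Monod/SRT balance for a CMAS, S = K_s·(1+k_d θ_c)/[θ_c·(Y k − k_d) − 1] = 84.2 × (1 + 0.107 × 20.1) / [20.1 × (0.424 × 5.56 − 0.107) − 1] = 265.3 / 44.23 = 5.997 mg/L.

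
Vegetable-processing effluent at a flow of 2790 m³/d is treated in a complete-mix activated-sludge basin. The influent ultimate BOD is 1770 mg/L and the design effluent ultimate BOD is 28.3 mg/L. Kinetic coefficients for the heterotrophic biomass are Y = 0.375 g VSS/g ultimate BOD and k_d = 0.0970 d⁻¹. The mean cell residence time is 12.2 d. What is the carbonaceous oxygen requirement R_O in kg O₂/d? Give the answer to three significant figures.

Observed yield with endogenous decay: Y_obs = Y / (1 + k_d·θ_c) = 0.375 / (1 + 0.0970 × 12.2) = 0.375 / 2.183 = 0.1718 g VSS/g ultimate BOD.
Mass of ultimate BOD removed per day: Q(S₀ − S) = 2790 × 1742 g/m³ = 4859 kg/d.
Net sludge production P_X = 0.1718 × 4859 = 834.6 kg VSS/d.
R_O = Q·ΔS − 1.42 P_X = 4859 − 1185 = 3674 kg O₂/d.

R_O ≈ 3670 kg O₂/d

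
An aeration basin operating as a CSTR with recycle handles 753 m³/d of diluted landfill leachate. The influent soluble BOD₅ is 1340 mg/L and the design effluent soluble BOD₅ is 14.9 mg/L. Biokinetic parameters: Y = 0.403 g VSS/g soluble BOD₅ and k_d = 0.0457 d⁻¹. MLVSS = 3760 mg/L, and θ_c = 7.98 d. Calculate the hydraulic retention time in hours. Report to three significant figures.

τ ≈ 19.9 h

Steady-state biomass mass balance: V·X·(1 + k_d·θ_c) = Y·Q·(S₀ − S)·θ_c, so V = 0.403 × 753 × (1340 − 14.9) × 7.98 / [3760 × (1 + 0.0457 × 7.98)] = 3.21×10^6 / 5131 = 625.4 m³.
τ = V/Q = 625.4/753 = 0.8305 d, or 19.93 h.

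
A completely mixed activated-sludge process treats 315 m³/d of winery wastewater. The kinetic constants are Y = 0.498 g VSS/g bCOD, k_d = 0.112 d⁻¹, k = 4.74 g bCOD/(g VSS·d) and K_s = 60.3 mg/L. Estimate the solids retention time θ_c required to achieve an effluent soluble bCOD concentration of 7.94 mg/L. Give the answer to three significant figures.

At the target effluent, Y k S/(K_s+S) = 0.498×4.74×7.94/68.24 = 0.2747 d⁻¹.
1/θ_c = 0.2747 − 0.112 = 0.1627 d⁻¹, so θ_c = 6.148 d.

θ_c ≈ 6.15 d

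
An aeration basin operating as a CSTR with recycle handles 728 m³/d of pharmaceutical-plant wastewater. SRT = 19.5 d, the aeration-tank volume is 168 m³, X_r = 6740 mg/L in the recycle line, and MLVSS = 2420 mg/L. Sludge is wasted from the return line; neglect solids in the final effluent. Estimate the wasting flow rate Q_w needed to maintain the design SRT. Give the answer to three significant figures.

Q_w = (V·X)/(θ_c X_r) = 168.0 × 2420 / (19.5 × 6740) = 3.093 m³/d.

Q_w ≈ 3.09 m³/d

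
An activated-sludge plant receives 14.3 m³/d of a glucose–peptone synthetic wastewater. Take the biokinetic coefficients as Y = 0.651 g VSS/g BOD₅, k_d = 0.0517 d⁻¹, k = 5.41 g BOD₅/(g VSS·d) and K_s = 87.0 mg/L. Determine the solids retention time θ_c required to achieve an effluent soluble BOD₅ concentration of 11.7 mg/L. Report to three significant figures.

At the target effluent, Y k S/(K_s+S) = 0.651×5.41×11.7/98.70 = 0.4175 d⁻¹.
Then 1/θ_c = μ − k_d = 0.4175 − 0.0517 = 0.3658 d⁻¹, giving θ_c = 2.734 d.

θ_c ≈ 2.73 d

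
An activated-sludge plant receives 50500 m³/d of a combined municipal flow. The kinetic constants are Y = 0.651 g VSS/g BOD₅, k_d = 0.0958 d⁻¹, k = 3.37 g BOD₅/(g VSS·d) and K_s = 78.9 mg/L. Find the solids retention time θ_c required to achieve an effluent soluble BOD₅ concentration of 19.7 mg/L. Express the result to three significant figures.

At the target effluent, Y k S/(K_s+S) = 0.651×3.37×19.7/98.60 = 0.4383 d⁻¹.
1/θ_c = 0.4383 − 0.0958 = 0.3425 d⁻¹, so θ_c = 2.919 d.

θ_c ≈ 2.92 d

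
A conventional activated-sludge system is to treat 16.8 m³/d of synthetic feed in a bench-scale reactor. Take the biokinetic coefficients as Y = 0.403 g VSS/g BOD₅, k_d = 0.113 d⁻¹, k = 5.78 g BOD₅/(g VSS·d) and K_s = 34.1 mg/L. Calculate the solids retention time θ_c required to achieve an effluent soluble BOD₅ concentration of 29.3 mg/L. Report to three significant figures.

θ_c ≈ 1.04 d

At the target effluent, Y k S/(K_s+S) = 0.403×5.78×29.3/63.40 = 1.076 d⁻¹.
θ_c = 1/(μ − k_d) = 1/(1.076 − 0.113) = 1/0.9635 = 1.038 d.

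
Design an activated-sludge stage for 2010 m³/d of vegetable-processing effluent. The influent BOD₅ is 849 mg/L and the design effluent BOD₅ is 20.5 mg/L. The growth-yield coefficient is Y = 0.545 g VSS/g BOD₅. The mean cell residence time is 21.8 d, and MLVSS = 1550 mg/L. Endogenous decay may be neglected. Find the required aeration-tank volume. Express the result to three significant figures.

V ≈ 12800 m³

V·X = Y·Q·ΔS·θ_c gives V = 0.545 × 2010 × (849 − 20.5) × 21.8 / 1550 = 12765 m³.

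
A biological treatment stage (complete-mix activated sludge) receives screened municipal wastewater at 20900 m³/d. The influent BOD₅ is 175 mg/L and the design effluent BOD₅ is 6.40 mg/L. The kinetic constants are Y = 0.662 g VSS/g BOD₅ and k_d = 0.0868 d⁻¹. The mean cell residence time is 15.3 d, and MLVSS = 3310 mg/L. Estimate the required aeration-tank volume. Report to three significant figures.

Rearranging the biomass balance for a CMAS with decay, V = Y·Q·ΔS·θ_c / [X·(1+k_d θ_c)] = 0.662 × 20900 × (175 − 6.40) × 15.3 / [3310 × (1 + 0.0868 × 15.3)] = 3.57×10^7 / 7706 = 4632 m³.

V ≈ 4630 m³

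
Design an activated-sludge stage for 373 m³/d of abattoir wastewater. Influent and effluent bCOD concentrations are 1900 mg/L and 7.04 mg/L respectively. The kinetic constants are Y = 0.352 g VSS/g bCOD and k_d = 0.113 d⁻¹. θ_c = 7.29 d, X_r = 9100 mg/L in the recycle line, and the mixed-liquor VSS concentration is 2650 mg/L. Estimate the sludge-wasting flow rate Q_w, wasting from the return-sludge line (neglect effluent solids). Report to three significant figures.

Q_w ≈ 15.0 m³/d

From the SRT design equation V = Y Q (S₀−S) θ_c / [X (1 + k_d θ_c)] = 0.352 × 373 × (1900 − 7.04) × 7.29 / [2650 × (1 + 0.113 × 7.29)] = 1.81×10^6 / 4833 = 374.9 m³.
Wasting from the return line (neglecting effluent solids): Q_w = V·X / (θ_c·X_r) = 374.9 × 2650 / (7.29 × 9100) = 14.98 m³/d.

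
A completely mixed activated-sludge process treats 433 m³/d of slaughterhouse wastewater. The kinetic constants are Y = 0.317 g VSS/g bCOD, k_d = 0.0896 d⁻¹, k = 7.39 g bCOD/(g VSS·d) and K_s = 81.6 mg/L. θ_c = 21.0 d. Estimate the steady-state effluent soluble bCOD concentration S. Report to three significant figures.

From the Monod/SRT balance for a CMAS, S = K_s·(1+k_d θ_c)/[θ_c·(Y k − k_d) − 1] = 81.6 × (1 + 0.0896 × 21.0) / [21.0 × (0.317 × 7.39 − 0.0896) − 1] = 235.1 / 46.31 = 5.077 mg/L.

S ≈ 5.08 mg/L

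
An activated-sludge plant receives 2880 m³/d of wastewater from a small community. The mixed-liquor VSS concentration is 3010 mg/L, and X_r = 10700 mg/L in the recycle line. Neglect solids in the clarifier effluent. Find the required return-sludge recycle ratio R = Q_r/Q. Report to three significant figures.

Solids balance on the clarifier gives (1+R)X = R·X_r, so R = X/(X_r − X) = 3010 / (10700 − 3010) = 0.3914.

R ≈ 0.391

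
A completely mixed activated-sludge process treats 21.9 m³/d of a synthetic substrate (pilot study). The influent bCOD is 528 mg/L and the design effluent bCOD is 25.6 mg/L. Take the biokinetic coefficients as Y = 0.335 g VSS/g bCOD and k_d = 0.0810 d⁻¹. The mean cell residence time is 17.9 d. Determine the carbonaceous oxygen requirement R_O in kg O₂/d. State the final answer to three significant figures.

R_O ≈ 8.87 kg O₂/d

The observed yield is Y_obs = Y/(1 + k_d·θ_c) = 0.335 / (1 + 0.0810 × 17.9) = 0.335 / 2.450 = 0.1367 g VSS per g bCOD removed.
Substrate removed = Q·(S₀ − S) = 21.9 m³/d × (528 − 25.6) g/m³ = 1.1×10^4 g/d = 11.00 kg/d.
Net sludge production P_X = 0.1367 × 11.00 = 1.504 kg VSS/d.
R_O = Q·(S₀ − S) − 1.42·P_X = 11.00 − 1.42 × 1.504 = 8.866 kg O₂/d.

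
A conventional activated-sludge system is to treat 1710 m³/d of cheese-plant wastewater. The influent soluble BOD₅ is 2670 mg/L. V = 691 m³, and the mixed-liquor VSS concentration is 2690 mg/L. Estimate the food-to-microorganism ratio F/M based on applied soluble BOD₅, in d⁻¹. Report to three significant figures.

F/M ≈ 2.46 d⁻¹

F/M = Q·S₀ / (V·X) = 1710 × 2670 / (691.0 × 2690) = 2.456 g soluble BOD₅·(g VSS·d)⁻¹.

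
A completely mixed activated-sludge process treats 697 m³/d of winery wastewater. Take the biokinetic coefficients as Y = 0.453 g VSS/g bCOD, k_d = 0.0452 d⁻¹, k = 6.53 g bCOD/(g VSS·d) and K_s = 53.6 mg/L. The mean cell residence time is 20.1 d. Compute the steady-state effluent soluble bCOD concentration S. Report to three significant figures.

S ≈ 1.78 mg/L

From the Monod/SRT balance for a CMAS, S = K_s·(1+k_d θ_c)/[θ_c·(Y k − k_d) − 1] = 53.6 × (1 + 0.0452 × 20.1) / [20.1 × (0.453 × 6.53 − 0.0452) − 1] = 102.3 / 57.55 = 1.778 mg/L.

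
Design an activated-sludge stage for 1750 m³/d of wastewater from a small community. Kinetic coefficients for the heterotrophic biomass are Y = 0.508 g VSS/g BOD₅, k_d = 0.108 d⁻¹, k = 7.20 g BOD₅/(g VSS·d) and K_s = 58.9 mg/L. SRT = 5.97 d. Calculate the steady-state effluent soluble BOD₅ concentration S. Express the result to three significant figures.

From the Monod/SRT balance for a CMAS, S = K_s·(1+k_d θ_c)/[θ_c·(Y k − k_d) − 1] = 58.9 × (1 + 0.108 × 5.97) / [5.97 × (0.508 × 7.20 − 0.108) − 1] = 96.88 / 20.19 = 4.798 mg/L.

S ≈ 4.80 mg/L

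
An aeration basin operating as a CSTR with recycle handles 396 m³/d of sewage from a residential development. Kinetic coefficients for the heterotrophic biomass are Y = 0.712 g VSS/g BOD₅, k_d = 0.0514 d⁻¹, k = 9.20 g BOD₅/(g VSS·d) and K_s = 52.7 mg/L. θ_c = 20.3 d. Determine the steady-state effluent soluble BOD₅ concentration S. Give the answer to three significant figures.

From the Monod/SRT balance for a CMAS, S = K_s·(1+k_d θ_c)/[θ_c·(Y k − k_d) − 1] = 52.7 × (1 + 0.0514 × 20.3) / [20.3 × (0.712 × 9.20 − 0.0514) − 1] = 107.7 / 130.9 = 0.8225 mg/L.

S ≈ 0.822 mg/L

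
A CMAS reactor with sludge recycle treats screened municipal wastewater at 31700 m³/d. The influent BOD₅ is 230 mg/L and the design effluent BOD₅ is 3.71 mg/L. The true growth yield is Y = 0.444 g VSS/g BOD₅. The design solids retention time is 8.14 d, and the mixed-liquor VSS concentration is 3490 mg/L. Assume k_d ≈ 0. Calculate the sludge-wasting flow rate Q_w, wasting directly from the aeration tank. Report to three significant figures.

Q_w ≈ 913 m³/d

V·X = Y·Q·ΔS·θ_c gives V = 0.444 × 31700 × (230 − 3.71) × 8.14 / 3490 = 7429 m³.
With mixed-liquor wasting, θ_c = V/Q_w, so Q_w = V/θ_c = 7429/8.14 = 912.6 m³/d.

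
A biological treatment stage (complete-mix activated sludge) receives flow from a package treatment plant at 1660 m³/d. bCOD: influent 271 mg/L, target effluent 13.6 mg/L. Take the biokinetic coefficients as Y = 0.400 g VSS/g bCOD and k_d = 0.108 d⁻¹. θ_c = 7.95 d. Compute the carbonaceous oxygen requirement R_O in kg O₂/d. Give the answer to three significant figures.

R_O ≈ 297 kg O₂/d

Observed yield with endogenous decay: Y_obs = Y / (1 + k_d·θ_c) = 0.400 / (1 + 0.108 × 7.95) = 0.400 / 1.859 = 0.2152 g VSS/g bCOD.
Q·(S₀ − S) = 1660 × (271 − 13.6) × 10⁻³ = 427.3 kg/d removed.
Net sludge production P_X = 0.2152 × 427.3 = 91.96 kg VSS/d.
R_O = Q·ΔS − 1.42 P_X = 427.3 − 130.6 = 296.7 kg O₂/d.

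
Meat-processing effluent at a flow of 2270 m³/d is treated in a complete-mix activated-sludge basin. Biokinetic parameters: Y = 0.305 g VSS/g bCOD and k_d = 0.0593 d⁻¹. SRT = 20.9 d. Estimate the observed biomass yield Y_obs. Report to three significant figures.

Y_obs = Y / (1 + k_d θ_c) = 0.305 / (1 + 0.0593 × 20.9) = 0.305 / 2.239 = 0.1362.

Y_obs ≈ 0.136 g VSS/g bCOD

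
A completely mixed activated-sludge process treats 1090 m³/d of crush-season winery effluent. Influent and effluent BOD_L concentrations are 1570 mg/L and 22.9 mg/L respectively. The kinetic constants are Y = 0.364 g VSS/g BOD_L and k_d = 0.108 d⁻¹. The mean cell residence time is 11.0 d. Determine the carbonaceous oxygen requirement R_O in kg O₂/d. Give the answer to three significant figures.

R_O ≈ 1290 kg O₂/d

The observed yield is Y_obs = Y/(1 + k_d·θ_c) = 0.364 / (1 + 0.108 × 11.0) = 0.364 / 2.188 = 0.1664 g VSS per g BOD_L removed.
Mass of BOD_L removed per day: Q(S₀ − S) = 1090 × 1547 g/m³ = 1686 kg/d.
Net sludge production P_X = 0.1664 × 1686 = 280.5 kg VSS/d.
R_O = Q·(S₀ − S) − 1.42·P_X = 1686 − 1.42 × 280.5 = 1288 kg O₂/d.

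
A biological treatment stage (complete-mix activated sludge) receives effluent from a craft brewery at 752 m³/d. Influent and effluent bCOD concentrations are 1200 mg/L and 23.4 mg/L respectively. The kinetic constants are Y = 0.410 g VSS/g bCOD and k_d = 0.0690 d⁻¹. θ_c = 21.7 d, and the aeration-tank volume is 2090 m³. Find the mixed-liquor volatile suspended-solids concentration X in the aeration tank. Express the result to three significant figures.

Solving the biomass balance for X: X = Y Q (S₀−S) θ_c / [V (1+k_d θ_c)] = 0.410 × 752 × (1200 − 23.4) × 21.7 / [2090 × (1 + 0.0690 × 21.7)] = 1508 mg/L.

X ≈ 1510 mg/L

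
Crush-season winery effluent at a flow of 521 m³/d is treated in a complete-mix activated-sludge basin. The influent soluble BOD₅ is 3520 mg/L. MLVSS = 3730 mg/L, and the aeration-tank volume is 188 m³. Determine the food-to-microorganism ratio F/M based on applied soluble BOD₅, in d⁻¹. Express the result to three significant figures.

F/M = Q·S₀ / (V·X) = 521 × 3520 / (188.0 × 3730) = 2.615 g soluble BOD₅·(g VSS·d)⁻¹.

F/M ≈ 2.62 d⁻¹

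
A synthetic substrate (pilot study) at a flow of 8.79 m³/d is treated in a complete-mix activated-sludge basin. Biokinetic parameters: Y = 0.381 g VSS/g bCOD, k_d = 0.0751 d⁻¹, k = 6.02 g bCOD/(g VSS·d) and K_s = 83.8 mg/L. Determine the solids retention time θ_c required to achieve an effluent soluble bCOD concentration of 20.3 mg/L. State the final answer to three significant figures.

θ_c ≈ 2.69 d

From 1/θ_c = Y·k·S/(K_s + S) − k_d: Y·k·S/(K_s+S) = 0.381 × 6.02 × 20.3 / (83.8 + 20.3) = 0.4473 d⁻¹.
Then 1/θ_c = μ − k_d = 0.4473 − 0.0751 = 0.3722 d⁻¹, giving θ_c = 2.687 d.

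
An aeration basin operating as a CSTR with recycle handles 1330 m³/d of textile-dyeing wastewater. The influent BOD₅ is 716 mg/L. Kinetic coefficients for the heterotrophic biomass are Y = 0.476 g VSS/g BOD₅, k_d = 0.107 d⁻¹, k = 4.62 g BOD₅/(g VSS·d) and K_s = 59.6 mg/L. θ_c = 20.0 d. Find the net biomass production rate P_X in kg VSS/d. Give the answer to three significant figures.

P_X ≈ 143 kg VSS/d

For a completely mixed reactor with recycle the Lawrence–McCarty relation gives S = K_s·(1 + k_d·θ_c) / [θ_c·(Y·k − k_d) − 1] = 59.6 × (1 + 0.107 × 20.0) / [20.0 × (0.476 × 4.62 − 0.107) − 1] = 187.1 / 40.84 = 4.582 mg/L.
The observed yield is Y_obs = Y/(1 + k_d·θ_c) = 0.476 / (1 + 0.107 × 20.0) = 0.476 / 3.140 = 0.1516 g VSS per g BOD₅ removed.
Mass of BOD₅ removed per day: Q(S₀ − S) = 1330 × 711.4 g/m³ = 946.2 kg/d.
So the net sludge growth is P_X = 0.1516 × 946.2 = 143.4 kg VSS/d.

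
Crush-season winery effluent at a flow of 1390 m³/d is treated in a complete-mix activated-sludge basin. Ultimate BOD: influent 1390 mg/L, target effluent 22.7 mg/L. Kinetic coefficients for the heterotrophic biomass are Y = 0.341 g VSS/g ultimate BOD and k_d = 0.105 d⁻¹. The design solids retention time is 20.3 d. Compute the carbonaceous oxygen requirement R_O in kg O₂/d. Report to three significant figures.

Correct the yield for decay: Y_obs = Y/(1 + k_d θ_c) = 0.341 / (1 + 0.105 × 20.3) = 0.341 / 3.131 = 0.1089.
Substrate removed = Q·(S₀ − S) = 1390 m³/d × (1390 − 22.7) g/m³ = 1.9×10^6 g/d = 1901 kg/d.
P_X = Y_obs·Q·(S₀ − S) = 0.1089 × 1901 = 207.0 kg VSS/d.
R_O = Q·(S₀ − S) − 1.42·P_X = 1901 − 1.42 × 207.0 = 1607 kg O₂/d.

R_O ≈ 1610 kg O₂/d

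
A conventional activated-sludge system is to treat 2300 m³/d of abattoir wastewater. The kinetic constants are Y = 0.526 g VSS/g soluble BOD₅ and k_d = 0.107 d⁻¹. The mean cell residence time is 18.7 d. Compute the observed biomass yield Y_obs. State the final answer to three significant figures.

Correct the yield for decay: Y_obs = Y/(1 + k_d θ_c) = 0.526 / (1 + 0.107 × 18.7) = 0.526 / 3.001 = 0.1753.

Y_obs ≈ 0.175 g VSS/g soluble BOD₅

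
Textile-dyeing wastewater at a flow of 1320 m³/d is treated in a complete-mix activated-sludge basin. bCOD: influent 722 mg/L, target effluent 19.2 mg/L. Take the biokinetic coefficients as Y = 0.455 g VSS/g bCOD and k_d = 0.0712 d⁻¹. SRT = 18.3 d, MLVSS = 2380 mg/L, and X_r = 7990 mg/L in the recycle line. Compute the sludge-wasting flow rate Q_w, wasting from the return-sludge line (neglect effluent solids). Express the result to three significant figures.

Rearranging the biomass balance for a CMAS with decay, V = Y·Q·ΔS·θ_c / [X·(1+k_d θ_c)] = 0.455 × 1320 × (722 − 19.2) × 18.3 / [2380 × (1 + 0.0712 × 18.3)] = 7.72×10^6 / 5481 = 1409 m³.
Q_w = (V·X)/(θ_c X_r) = 1409 × 2380 / (18.3 × 7990) = 22.94 m³/d.

Q_w ≈ 22.9 m³/d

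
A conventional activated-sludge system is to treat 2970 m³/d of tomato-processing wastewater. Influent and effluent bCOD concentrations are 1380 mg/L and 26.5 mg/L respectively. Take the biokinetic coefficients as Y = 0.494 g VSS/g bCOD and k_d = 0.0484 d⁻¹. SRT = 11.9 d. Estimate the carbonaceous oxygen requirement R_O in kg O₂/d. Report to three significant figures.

The observed yield is Y_obs = Y/(1 + k_d·θ_c) = 0.494 / (1 + 0.0484 × 11.9) = 0.494 / 1.576 = 0.3135 g VSS per g bCOD removed.
Substrate removed = Q·(S₀ − S) = 2970 m³/d × (1380 − 26.5) g/m³ = 4.02×10^6 g/d = 4020 kg/d.
Biomass synthesised: P_X = Y_obs × 4020 = 1260 kg VSS/d.
R_O = Q·ΔS − 1.42 P_X = 4020 − 1789 = 2231 kg O₂/d.

R_O ≈ 2230 kg O₂/d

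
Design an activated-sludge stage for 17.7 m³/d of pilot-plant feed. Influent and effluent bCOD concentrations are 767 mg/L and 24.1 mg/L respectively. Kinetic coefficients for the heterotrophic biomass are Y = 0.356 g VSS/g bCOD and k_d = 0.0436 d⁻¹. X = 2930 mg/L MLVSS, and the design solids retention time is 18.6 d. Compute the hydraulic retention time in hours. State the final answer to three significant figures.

τ ≈ 22.2 h

From the SRT design equation V = Y Q (S₀−S) θ_c / [X (1 + k_d θ_c)] = 0.356 × 17.7 × (767 − 24.1) × 18.6 / [2930 × (1 + 0.0436 × 18.6)] = 8.71×10^4 / 5306 = 16.41 m³.
Hydraulic retention time τ = V/Q = 16.41 / 17.7 = 0.9271 d = 22.25 h.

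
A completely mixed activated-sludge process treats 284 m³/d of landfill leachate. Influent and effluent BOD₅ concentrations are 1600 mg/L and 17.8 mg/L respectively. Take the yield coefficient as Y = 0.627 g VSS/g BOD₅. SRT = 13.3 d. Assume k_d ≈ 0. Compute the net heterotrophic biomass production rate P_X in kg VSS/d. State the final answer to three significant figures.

Since k_d ≈ 0, Y_obs = Y = 0.627 g VSS/g BOD₅.
Q·(S₀ − S) = 284 × (1600 − 17.8) × 10⁻³ = 449.3 kg/d removed.
Net biomass production P_X = Y_obs × Q·(S₀ − S) = 0.6270 × 449.3 = 281.7 kg VSS/d.

P_X ≈ 282 kg VSS/d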